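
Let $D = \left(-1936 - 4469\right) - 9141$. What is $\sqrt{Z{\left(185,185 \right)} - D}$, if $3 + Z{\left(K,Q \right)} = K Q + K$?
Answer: $\sqrt{49953} \approx 223.5$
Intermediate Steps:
$D = -15546$ ($D = -6405 - 9141 = -15546$)
$Z{\left(K,Q \right)} = -3 + K + K Q$ ($Z{\left(K,Q \right)} = -3 + \left(K Q + K\right) = -3 + \left(K + K Q\right) = -3 + K + K Q$)
$\sqrt{Z{\left(185,185 \right)} - D} = \sqrt{\left(-3 + 185 + 185 \cdot 185\right) - -15546} = \sqrt{\left(-3 + 185 + 34225\right) + 15546} = \sqrt{34407 + 15546} = \sqrt{49953}$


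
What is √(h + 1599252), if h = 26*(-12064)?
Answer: 2*√321397 ≈ 1133.8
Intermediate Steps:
h = -313664
√(h + 1599252) = √(-313664 + 1599252) = √1285588 = 2*√321397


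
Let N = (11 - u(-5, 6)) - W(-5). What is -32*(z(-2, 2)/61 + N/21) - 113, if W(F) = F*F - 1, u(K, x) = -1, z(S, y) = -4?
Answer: -39547/427 ≈ -92.616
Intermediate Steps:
W(F) = -1 + F² (W(F) = F² - 1 = -1 + F²)
N = -12 (N = (11 - 1*(-1)) - (-1 + (-5)²) = (11 + 1) - (-1 + 25) = 12 - 1*24 = 12 - 24 = -12)
-32*(z(-2, 2)/61 + N/21) - 113 = -32*(-4/61 - 12/21) - 113 = -32*(-4*1/61 - 12*1/21) - 113 = -32*(-4/61 - 4/7) - 113 = -32*(-272/427) - 113 = 8704/427 - 113 = -39547/427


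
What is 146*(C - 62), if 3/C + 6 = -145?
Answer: -1367290/151 ≈ -9054.9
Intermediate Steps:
C = -3/151 (C = 3/(-6 - 145) = 3/(-151) = 3*(-1/151) = -3/151 ≈ -0.019868)
146*(C - 62) = 146*(-3/151 - 62) = 146*(-9365/151) = -1367290/151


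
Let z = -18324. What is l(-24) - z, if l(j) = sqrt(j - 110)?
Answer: 18324 + I*sqrt(134) ≈ 18324.0 + 11.576*I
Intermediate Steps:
l(j) = sqrt(-110 + j)
l(-24) - z = sqrt(-110 - 24) - 1*(-18324) = sqrt(-134) + 18324 = I*sqrt(134) + 18324 = 18324 + I*sqrt(134)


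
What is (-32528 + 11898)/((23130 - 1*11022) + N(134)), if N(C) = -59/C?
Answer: -2764420/1622413 ≈ -1.7039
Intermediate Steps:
(-32528 + 11898)/((23130 - 1*11022) + N(134)) = (-32528 + 11898)/((23130 - 1*11022) - 59/134) = -20630/((23130 - 11022) - 59*1/134) = -20630/(12108 - 59/134) = -20630/1622413/134 = -20630*134/1622413 = -2764420/1622413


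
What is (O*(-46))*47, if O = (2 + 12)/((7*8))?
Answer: -1081/2 ≈ -540.50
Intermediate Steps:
O = 1/4 (O = 14/56 = 14*(1/56) = 1/4 ≈ 0.25000)
(O*(-46))*47 = ((1/4)*(-46))*47 = -23/2*47 = -1081/2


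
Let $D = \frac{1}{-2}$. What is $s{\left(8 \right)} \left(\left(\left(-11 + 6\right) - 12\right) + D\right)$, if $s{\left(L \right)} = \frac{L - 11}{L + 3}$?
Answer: $\frac{105}{22} \approx 4.7727$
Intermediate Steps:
$s{\left(L \right)} = \frac{-11 + L}{3 + L}$
$D = - \frac{1}{2} \approx -0.5$
$s{\left(8 \right)} \left(\left(\left(-11 + 6\right) - 12\right) + D\right) = \frac{-11 + 8}{3 + 8} \left(\left(\left(-11 + 6\right) - 12\right) - \frac{1}{2}\right) = \frac{1}{11} \left(-3\right) \left(\left(-5 - 12\right) - \frac{1}{2}\right) = \frac{1}{11} \left(-3\right) \left(-17 - \frac{1}{2}\right) = \left(- \frac{3}{11}\right) \left(- \frac{35}{2}\right) = \frac{105}{22}$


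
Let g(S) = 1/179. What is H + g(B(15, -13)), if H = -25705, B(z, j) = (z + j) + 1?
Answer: -4601194/179 ≈ -25705.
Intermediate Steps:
B(z, j) = 1 + j + z (B(z, j) = (j + z) + 1 = 1 + j + z)
g(S) = 1/179
H + g(B(15, -13)) = -25705 + 1/179 = -4601194/179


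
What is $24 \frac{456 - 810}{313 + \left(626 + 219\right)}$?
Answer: $- \frac{1416}{193} \approx -7.3368$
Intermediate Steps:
$24 \frac{456 - 810}{313 + \left(626 + 219\right)} = 24 \left(- \frac{354}{313 + 845}\right) = 24 \left(- \frac{354}{1158}\right) = 24 \left(\left(-354\right) \frac{1}{1158}\right) = 24 \left(- \frac{59}{193}\right) = - \frac{1416}{193}$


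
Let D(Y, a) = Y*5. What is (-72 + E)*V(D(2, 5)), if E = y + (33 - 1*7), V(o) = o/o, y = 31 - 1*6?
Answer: -21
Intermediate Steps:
D(Y, a) = 5*Y
y = 25 (y = 31 - 6 = 25)
V(o) = 1
E = 51 (E = 25 + (33 - 1*7) = 25 + (33 - 7) = 25 + 26 = 51)
(-72 + E)*V(D(2, 5)) = (-72 + 51)*1 = -21*1 = -21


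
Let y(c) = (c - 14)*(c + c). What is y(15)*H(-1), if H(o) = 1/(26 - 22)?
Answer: 15/2 ≈ 7.5000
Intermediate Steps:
y(c) = 2*c*(-14 + c) (y(c) = (-14 + c)*(2*c) = 2*c*(-14 + c))
H(o) = ¼ (H(o) = 1/4 = ¼)
y(15)*H(-1) = (2*15*(-14 + 15))*(¼) = (2*15*1)*(¼) = 30*(¼) = 15/2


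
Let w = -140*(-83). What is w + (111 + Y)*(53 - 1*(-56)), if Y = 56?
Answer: 29823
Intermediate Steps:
w = 11620
w + (111 + Y)*(53 - 1*(-56)) = 11620 + (111 + 56)*(53 - 1*(-56)) = 11620 + 167*(53 + 56) = 11620 + 167*109 = 11620 + 18203 = 29823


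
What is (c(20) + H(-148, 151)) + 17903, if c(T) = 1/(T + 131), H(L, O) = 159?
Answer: 2727363/151 ≈ 18062.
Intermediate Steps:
c(T) = 1/(131 + T)
(c(20) + H(-148, 151)) + 17903 = (1/(131 + 20) + 159) + 17903 = (1/151 + 159) + 17903 = 24010/151 + 17903 = 2727363/151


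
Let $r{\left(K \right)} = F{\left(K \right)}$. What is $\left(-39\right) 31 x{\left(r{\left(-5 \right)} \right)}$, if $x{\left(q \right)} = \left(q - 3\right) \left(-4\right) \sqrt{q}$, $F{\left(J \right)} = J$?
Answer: $- 38688 i \sqrt{5} \approx - 86509.0 i$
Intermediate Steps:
$r{\left(K \right)} = K$
$x{\left(q \right)} = \sqrt{q} \left(12 - 4 q\right)$ ($x{\left(q \right)} = \left(-3 + q\right) \left(-4\right) \sqrt{q} = \left(12 - 4 q\right) \sqrt{q} = \sqrt{q} \left(12 - 4 q\right)$)
$\left(-39\right) 31 x{\left(r{\left(-5 \right)} \right)} = \left(-39\right) 31 \cdot 4 \sqrt{-5} \left(3 - -5\right) = - 1209 \cdot 4 i \sqrt{5} \left(3 + 5\right) = - 1209 \cdot 4 i \sqrt{5} \cdot 8 = - 1209 \cdot 32 i \sqrt{5} = - 38688 i \sqrt{5}$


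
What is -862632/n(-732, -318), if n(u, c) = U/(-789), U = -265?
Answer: -680616648/265 ≈ -2.5684e+6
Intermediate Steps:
n(u, c) = 265/789 (n(u, c) = -265/(-789) = -265*(-1/789) = 265/789)
-862632/n(-732, -318) = -862632/265/789 = -862632*789/265 = -680616648/265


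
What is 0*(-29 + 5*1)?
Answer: 0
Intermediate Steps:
0*(-29 + 5*1) = 0*(-29 + 5) = 0*(-24) = 0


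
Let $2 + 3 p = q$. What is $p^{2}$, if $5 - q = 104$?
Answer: $\frac{10201}{9} \approx 1133.4$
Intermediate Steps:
$q = -99$ ($q = 5 - 104 = -99$)
$p = - \frac{101}{3}$ ($p = - \frac{2}{3} + \frac{1}{3} \left(-99\right) = - \frac{2}{3} - 33 = - \frac{101}{3} \approx -33.667$)
$p^{2} = \left(- \frac{101}{3}\right)^{2} = \frac{10201}{9}$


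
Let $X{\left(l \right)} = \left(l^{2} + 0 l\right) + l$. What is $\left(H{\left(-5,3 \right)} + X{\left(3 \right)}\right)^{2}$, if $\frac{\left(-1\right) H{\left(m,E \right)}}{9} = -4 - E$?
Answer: $5625$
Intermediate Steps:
$H{\left(m,E \right)} = 36 + 9 E$ ($H{\left(m,E \right)} = - 9 \left(-4 - E\right) = 36 + 9 E$)
$X{\left(l \right)} = l + l^{2}$ ($X{\left(l \right)} = \left(l^{2} + 0\right) + l = l^{2} + l = l + l^{2}$)
$\left(H{\left(-5,3 \right)} + X{\left(3 \right)}\right)^{2} = \left(\left(36 + 9 \cdot 3\right) + 3 \left(1 + 3\right)\right)^{2} = \left(\left(36 + 27\right) + 3 \cdot 4\right)^{2} = \left(63 + 12\right)^{2} = 75^{2} = 5625$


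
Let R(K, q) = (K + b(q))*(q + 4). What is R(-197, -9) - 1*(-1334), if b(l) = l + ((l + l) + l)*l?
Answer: 1149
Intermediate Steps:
b(l) = l + 3*l² (b(l) = l + (2*l + l)*l = l + (3*l)*l = l + 3*l²)
R(K, q) = (4 + q)*(K + q*(1 + 3*q)) (R(K, q) = (K + q*(1 + 3*q))*(q + 4) = (K + q*(1 + 3*q))*(4 + q) = (4 + q)*(K + q*(1 + 3*q)))
R(-197, -9) - 1*(-1334) = (3*(-9)³ + 4*(-197) + 4*(-9) + 13*(-9)² - 197*(-9)) - 1*(-1334) = (3*(-729) - 788 - 36 + 13*81 + 1773) + 1334 = (-2187 - 788 - 36 + 1053 + 1773) + 1334 = -185 + 1334 = 1149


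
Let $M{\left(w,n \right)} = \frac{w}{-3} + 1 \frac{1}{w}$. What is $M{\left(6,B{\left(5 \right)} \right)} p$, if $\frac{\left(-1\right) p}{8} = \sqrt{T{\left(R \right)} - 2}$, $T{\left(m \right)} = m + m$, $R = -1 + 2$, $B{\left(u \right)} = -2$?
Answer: $0$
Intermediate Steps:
$R = 1$
$M{\left(w,n \right)} = \frac{1}{w} - \frac{w}{3}$ ($M{\left(w,n \right)} = w \left(- \frac{1}{3}\right) + \frac{1}{w} = - \frac{w}{3} + \frac{1}{w} = \frac{1}{w} - \frac{w}{3}$)
$T{\left(m \right)} = 2 m$
$p = 0$ ($p = - 8 \sqrt{2 \cdot 1 - 2} = - 8 \sqrt{2 - 2} = - 8 \sqrt{0} = \left(-8\right) 0 = 0$)
$M{\left(6,B{\left(5 \right)} \right)} p = \left(\frac{1}{6} - 2\right) 0 = \left(- \frac{11}{6}\right) 0 = 0$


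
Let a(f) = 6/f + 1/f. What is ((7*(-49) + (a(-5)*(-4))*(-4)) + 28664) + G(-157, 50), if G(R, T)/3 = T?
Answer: 142243/5 ≈ 28449.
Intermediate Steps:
a(f) = 7/f (a(f) = 6/f + 1/f = 7/f)
G(R, T) = 3*T
((7*(-49) + (a(-5)*(-4))*(-4)) + 28664) + G(-157, 50) = ((7*(-49) + ((7/(-5))*(-4))*(-4)) + 28664) + 3*50 = ((-343 + ((7*(-⅕))*(-4))*(-4)) + 28664) + 150 = ((-343 - 7/5*(-4)*(-4)) + 28664) + 150 = ((-343 + (28/5)*(-4)) + 28664) + 150 = ((-343 - 112/5) + 28664) + 150 = (-1827/5 + 28664) + 150 = 141493/5 + 150 = 142243/5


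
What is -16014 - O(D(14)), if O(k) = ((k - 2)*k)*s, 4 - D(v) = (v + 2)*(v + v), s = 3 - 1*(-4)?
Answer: -1402182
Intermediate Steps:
s = 7 (s = 3 + 4 = 7)
D(v) = 4 - 2*v*(2 + v) (D(v) = 4 - (v + 2)*(v + v) = 4 - (2 + v)*2*v = 4 - 2*v*(2 + v))
O(k) = 7*k*(-2 + k) (O(k) = ((k - 2)*k)*7 = ((-2 + k)*k)*7 = (k*(-2 + k))*7 = 7*k*(-2 + k))
-16014 - O(D(14)) = -16014 - 7*(4 - 4*14 - 2*14²)*(-2 + (4 - 4*14 - 2*14²)) = -16014 - 7*(4 - 56 - 2*196)*(-2 + (4 - 56 - 2*196)) = -16014 - 7*(4 - 56 - 392)*(-2 + (4 - 56 - 392)) = -16014 - 7*(-444)*(-2 - 444) = -16014 - 7*(-444)*(-446) = -16014 - 1*1386168 = -16014 - 1386168 = -1402182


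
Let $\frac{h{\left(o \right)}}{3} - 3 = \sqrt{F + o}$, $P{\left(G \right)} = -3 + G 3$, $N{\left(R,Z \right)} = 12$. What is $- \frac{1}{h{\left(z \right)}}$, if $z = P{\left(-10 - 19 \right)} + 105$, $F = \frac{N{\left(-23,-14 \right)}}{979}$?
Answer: $\frac{979}{5886} - \frac{\sqrt{1598707}}{5886} \approx -0.048488$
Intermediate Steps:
$P{\left(G \right)} = -3 + 3 G$
$F = \frac{12}{979} \approx 0.012257$
$z = 15$ ($z = \left(-3 + 3 \left(-10 - 19\right)\right) + 105 = \left(-3 + 3 \left(-29\right)\right) + 105 = \left(-3 - 87\right) + 105 = -90 + 105 = 15$)
$h{\left(o \right)} = 9 + 3 \sqrt{\frac{12}{979} + o}$
$- \frac{1}{h{\left(z \right)}} = - \frac{1}{9 + \frac{3 \sqrt{11748 + 958441 \cdot 15}}{979}} = - \frac{1}{9 + \frac{3 \sqrt{11748 + 14376615}}{979}} = - \frac{1}{9 + \frac{3 \sqrt{14388363}}{979}} = - \frac{1}{9 + \frac{3 \cdot 3 \sqrt{1598707}}{979}} = - \frac{1}{9 + \frac{9 \sqrt{1598707}}{979}}$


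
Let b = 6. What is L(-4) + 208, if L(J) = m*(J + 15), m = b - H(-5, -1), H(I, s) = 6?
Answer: 208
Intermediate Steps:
m = 0 (m = 6 - 1*6 = 6 - 6 = 0)
L(J) = 0 (L(J) = 0*(J + 15) = 0*(15 + J) = 0)
L(-4) + 208 = 0 + 208 = 208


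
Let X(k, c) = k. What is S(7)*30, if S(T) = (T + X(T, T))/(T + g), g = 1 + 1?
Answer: 140/3 ≈ 46.667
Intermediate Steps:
g = 2
S(T) = 2*T/(2 + T) (S(T) = (T + T)/(T + 2) = (2*T)/(2 + T) = 2*T/(2 + T))
S(7)*30 = (2*7/(2 + 7))*30 = (2*7/9)*30 = (2*7*(⅑))*30 = (14/9)*30 = 140/3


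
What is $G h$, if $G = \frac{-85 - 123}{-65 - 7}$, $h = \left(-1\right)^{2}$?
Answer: $\frac{26}{9} \approx 2.8889$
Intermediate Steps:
$h = 1$
$G = \frac{26}{9}$ ($G = - \frac{208}{-72} = \left(-208\right) \left(- \frac{1}{72}\right) = \frac{26}{9} \approx 2.8889$)
$G h = \frac{26}{9} \cdot 1 = \frac{26}{9}$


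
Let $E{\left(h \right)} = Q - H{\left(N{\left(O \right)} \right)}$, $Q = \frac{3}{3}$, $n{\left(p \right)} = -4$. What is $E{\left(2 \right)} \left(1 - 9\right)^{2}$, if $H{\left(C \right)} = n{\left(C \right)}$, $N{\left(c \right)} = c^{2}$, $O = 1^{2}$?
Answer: $320$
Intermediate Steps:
$O = 1$
$Q = 1$ ($Q = 3 \cdot \frac{1}{3} = 1$)
$H{\left(C \right)} = -4$
$E{\left(h \right)} = 5$ ($E{\left(h \right)} = 1 - -4 = 1 + 4 = 5$)
$E{\left(2 \right)} \left(1 - 9\right)^{2} = 5 \left(1 - 9\right)^{2} = 5 \left(-8\right)^{2} = 5 \cdot 64 = 320$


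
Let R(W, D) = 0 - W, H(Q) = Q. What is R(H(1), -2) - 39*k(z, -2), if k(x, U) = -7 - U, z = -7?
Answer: 194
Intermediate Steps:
R(W, D) = -W
R(H(1), -2) - 39*k(z, -2) = -1*1 - 39*(-7 - 1*(-2)) = -1 - 39*(-7 + 2) = -1 - 39*(-5) = -1 + 195 = 194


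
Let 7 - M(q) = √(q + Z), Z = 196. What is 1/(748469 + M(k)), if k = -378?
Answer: 374238/280108161379 + I*√182/560216322758 ≈ 1.336e-6 + 2.4081e-11*I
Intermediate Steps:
M(q) = 7 - √(196 + q) (M(q) = 7 - √(q + 196) = 7 - √(196 + q))
1/(748469 + M(k)) = 1/(748469 + (7 - √(196 - 378))) = 1/(748469 + (7 - √(-182))) = 1/(748469 + (7 - I*√182)) = 1/(748476 - I*√182)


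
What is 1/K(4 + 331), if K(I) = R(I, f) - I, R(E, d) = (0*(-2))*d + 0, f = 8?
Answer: -1/335 ≈ -0.0029851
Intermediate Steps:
R(E, d) = 0 (R(E, d) = 0*d + 0 = 0 + 0 = 0)
K(I) = -I (K(I) = 0 - I = -I)
1/K(4 + 331) = 1/(-(4 + 331)) = 1/(-1*335) = 1/(-335) = -1/335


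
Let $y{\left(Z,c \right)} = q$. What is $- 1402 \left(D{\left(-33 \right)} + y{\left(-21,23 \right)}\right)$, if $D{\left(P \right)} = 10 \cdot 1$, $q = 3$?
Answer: $-18226$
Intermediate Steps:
$D{\left(P \right)} = 10$
$y{\left(Z,c \right)} = 3$
$- 1402 \left(D{\left(-33 \right)} + y{\left(-21,23 \right)}\right) = - 1402 \left(10 + 3\right) = \left(-1402\right) 13 = -18226$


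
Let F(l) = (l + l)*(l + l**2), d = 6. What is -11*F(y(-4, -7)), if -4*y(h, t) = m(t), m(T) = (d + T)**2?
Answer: -33/32 ≈ -1.0313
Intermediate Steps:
m(T) = (6 + T)**2
y(h, t) = -(6 + t)**2/4
F(l) = 2*l*(l + l**2) (F(l) = (2*l)*(l + l**2) = 2*l*(l + l**2))
-11*F(y(-4, -7)) = -22*(-(6 - 7)**2/4)**2*(1 - (6 - 7)**2/4) = -22*(-1/4*(-1)**2)**2*(1 - 1/4*(-1)**2) = -22*(-1/4*1)**2*(1 - 1/4*1) = -22*(-1/4)**2*(1 - 1/4) = -22*3/(16*4) = -11*3/32 = -33/32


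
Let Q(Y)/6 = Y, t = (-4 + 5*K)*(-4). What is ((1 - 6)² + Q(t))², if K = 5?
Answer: 229441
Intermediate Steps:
t = -84 (t = (-4 + 5*5)*(-4) = (-4 + 25)*(-4) = 21*(-4) = -84)
Q(Y) = 6*Y
((1 - 6)² + Q(t))² = ((1 - 6)² + 6*(-84))² = ((-5)² - 504)² = (25 - 504)² = (-479)² = 229441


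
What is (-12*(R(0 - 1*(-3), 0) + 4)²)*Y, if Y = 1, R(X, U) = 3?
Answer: -588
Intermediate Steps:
(-12*(R(0 - 1*(-3), 0) + 4)²)*Y = -12*(3 + 4)²*1 = -12*7²*1 = -12*49*1 = -588*1 = -588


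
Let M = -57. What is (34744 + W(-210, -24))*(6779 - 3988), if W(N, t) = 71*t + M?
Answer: 92055553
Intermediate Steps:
W(N, t) = -57 + 71*t (W(N, t) = 71*t - 57 = -57 + 71*t)
(34744 + W(-210, -24))*(6779 - 3988) = (34744 + (-57 + 71*(-24)))*(6779 - 3988) = (34744 + (-57 - 1704))*2791 = (34744 - 1761)*2791 = 32983*2791 = 92055553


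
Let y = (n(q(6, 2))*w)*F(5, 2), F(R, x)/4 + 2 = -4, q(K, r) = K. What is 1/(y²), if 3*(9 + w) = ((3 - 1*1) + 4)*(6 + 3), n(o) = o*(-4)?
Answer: 1/26873856 ≈ 3.7211e-8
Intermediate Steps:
F(R, x) = -24 (F(R, x) = -8 + 4*(-4) = -8 - 16 = -24)
n(o) = -4*o
w = 9 (w = -9 + (((3 - 1*1) + 4)*(6 + 3))/3 = -9 + (((3 - 1) + 4)*9)/3 = -9 + ((2 + 4)*9)/3 = -9 + (6*9)/3 = -9 + (⅓)*54 = -9 + 18 = 9)
y = 5184 (y = (-4*6*9)*(-24) = -24*9*(-24) = -216*(-24) = 5184)
1/(y²) = 1/(5184²) = 1/26873856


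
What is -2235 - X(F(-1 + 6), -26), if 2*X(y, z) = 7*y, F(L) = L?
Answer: -4505/2 ≈ -2252.5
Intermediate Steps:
X(y, z) = 7*y/2 (X(y, z) = (7*y)/2 = 7*y/2)
-2235 - X(F(-1 + 6), -26) = -2235 - 7*(-1 + 6)/2 = -2235 - 7*5/2 = -2235 - 1*35/2 = -2235 - 35/2 = -4505/2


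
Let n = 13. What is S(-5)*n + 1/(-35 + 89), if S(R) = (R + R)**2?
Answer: 70201/54 ≈ 1300.0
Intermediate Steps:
S(R) = 4*R**2 (S(R) = (2*R)**2 = 4*R**2)
S(-5)*n + 1/(-35 + 89) = (4*(-5)**2)*13 + 1/(-35 + 89) = (4*25)*13 + 1/54 = 100*13 + 1/54 = 1300 + 1/54 = 70201/54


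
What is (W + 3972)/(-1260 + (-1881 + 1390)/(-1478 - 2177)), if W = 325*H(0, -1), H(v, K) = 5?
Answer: -20457035/4604809 ≈ -4.4425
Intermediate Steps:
W = 1625 (W = 325*5 = 1625)
(W + 3972)/(-1260 + (-1881 + 1390)/(-1478 - 2177)) = (1625 + 3972)/(-1260 + (-1881 + 1390)/(-1478 - 2177)) = 5597/(-1260 - 491/(-3655)) = 5597/(-1260 - 491*(-1/3655)) = 5597/(-1260 + 491/3655) = 5597/(-4604809/3655) = 5597*(-3655/4604809) = -20457035/4604809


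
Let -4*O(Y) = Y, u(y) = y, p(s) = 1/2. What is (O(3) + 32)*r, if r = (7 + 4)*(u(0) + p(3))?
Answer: 1375/8 ≈ 171.88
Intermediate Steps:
p(s) = ½
O(Y) = -Y/4
r = 11/2 (r = (7 + 4)*(0 + ½) = 11*(½) = 11/2 ≈ 5.5000)
(O(3) + 32)*r = (-¼*3 + 32)*(11/2) = (-¾ + 32)*(11/2) = (125/4)*(11/2) = 1375/8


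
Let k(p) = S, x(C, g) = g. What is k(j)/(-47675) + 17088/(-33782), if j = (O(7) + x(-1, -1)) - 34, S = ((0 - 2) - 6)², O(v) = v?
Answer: -408416224/805278425 ≈ -0.50717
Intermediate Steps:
S = 64 (S = (-2 - 6)² = (-8)² = 64)
j = -28 (j = (7 - 1) - 34 = 6 - 34 = -28)
k(p) = 64
k(j)/(-47675) + 17088/(-33782) = 64/(-47675) + 17088/(-33782) = 64*(-1/47675) + 17088*(-1/33782) = -64/47675 - 8544/16891 = -408416224/805278425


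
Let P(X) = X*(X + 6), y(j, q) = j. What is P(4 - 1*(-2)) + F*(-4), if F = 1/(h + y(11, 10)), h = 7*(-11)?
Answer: 2378/33 ≈ 72.061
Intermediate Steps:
h = -77
P(X) = X*(6 + X)
F = -1/66 (F = 1/(-77 + 11) = 1/(-66) = -1/66 ≈ -0.015152)
P(4 - 1*(-2)) + F*(-4) = (4 - 1*(-2))*(6 + (4 - 1*(-2))) - 1/66*(-4) = (4 + 2)*(6 + (4 + 2)) + 2/33 = 6*(6 + 6) + 2/33 = 6*12 + 2/33 = 72 + 2/33 = 2378/33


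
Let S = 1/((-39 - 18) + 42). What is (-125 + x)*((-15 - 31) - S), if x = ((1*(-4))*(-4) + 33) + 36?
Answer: 5512/3 ≈ 1837.3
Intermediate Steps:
S = -1/15 (S = 1/(-57 + 42) = 1/(-15) = -1/15 ≈ -0.066667)
x = 85 (x = (-4*(-4) + 33) + 36 = (16 + 33) + 36 = 49 + 36 = 85)
(-125 + x)*((-15 - 31) - S) = (-125 + 85)*((-15 - 31) - 1*(-1/15)) = -40*(-46 + 1/15) = -40*(-689/15) = 5512/3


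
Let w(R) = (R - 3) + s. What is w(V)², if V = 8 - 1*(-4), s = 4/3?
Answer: 961/9 ≈ 106.78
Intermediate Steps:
s = 4/3 (s = 4*(⅓) = 4/3 ≈ 1.3333)
V = 12 (V = 8 + 4 = 12)
w(R) = -5/3 + R (w(R) = (R - 3) + 4/3 = (-3 + R) + 4/3 = -5/3 + R)
w(V)² = (-5/3 + 12)² = (31/3)² = 961/9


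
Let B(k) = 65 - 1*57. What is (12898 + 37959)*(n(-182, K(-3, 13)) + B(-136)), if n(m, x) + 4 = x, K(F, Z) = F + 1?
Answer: 101714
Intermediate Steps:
K(F, Z) = 1 + F
n(m, x) = -4 + x
B(k) = 8 (B(k) = 65 - 57 = 8)
(12898 + 37959)*(n(-182, K(-3, 13)) + B(-136)) = (12898 + 37959)*((-4 + (1 - 3)) + 8) = 50857*((-4 - 2) + 8) = 50857*(-6 + 8) = 50857*2 = 101714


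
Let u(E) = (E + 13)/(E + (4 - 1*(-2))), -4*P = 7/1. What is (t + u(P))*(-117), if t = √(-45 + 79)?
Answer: -5265/17 - 117*√34 ≈ -991.93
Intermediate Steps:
t = √34 ≈ 5.8309
P = -7/4 (P = -7/(4*1) = -7/4 ≈ -1.7500)
u(E) = (13 + E)/(6 + E) (u(E) = (13 + E)/(E + (4 + 2)) = (13 + E)/(E + 6) = (13 + E)/(6 + E))
(t + u(P))*(-117) = (√34 + (13 - 7/4)/(6 - 7/4))*(-117) = (√34 + (45/4)/(17/4))*(-117) = (√34 + (4/17)*(45/4))*(-117) = (√34 + 45/17)*(-117) = (45/17 + √34)*(-117) = -5265/17 - 117*√34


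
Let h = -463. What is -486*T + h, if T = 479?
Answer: -233257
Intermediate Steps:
-486*T + h = -486*479 - 463 = -232794 - 463 = -233257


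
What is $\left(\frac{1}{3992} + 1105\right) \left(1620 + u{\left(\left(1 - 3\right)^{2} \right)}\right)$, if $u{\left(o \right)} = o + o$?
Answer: $\frac{1795342527}{998} \approx 1.7989 \cdot 10^{6}$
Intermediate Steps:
$u{\left(o \right)} = 2 o$
$\left(\frac{1}{3992} + 1105\right) \left(1620 + u{\left(\left(1 - 3\right)^{2} \right)}\right) = \left(\frac{1}{3992} + 1105\right) \left(1620 + 2 \left(1 - 3\right)^{2}\right) = \left(\frac{1}{3992} + 1105\right) \left(1620 + 2 \left(-2\right)^{2}\right) = \frac{4411161 \left(1620 + 2 \cdot 4\right)}{3992} = \frac{4411161 \left(1620 + 8\right)}{3992} = \frac{4411161}{3992} \cdot 1628 = \frac{1795342527}{998}$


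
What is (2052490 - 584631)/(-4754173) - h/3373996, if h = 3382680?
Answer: -5258599079551/4010140171327 ≈ -1.3113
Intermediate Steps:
(2052490 - 584631)/(-4754173) - h/3373996 = (2052490 - 584631)/(-4754173) - 1*3382680/3373996 = 1467859*(-1/4754173) - 3382680*1/3373996 = -1467859/4754173 - 845670/843499 = -5258599079551/4010140171327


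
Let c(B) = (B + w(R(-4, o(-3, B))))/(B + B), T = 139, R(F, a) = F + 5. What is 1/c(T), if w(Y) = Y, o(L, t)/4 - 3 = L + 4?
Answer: 139/70 ≈ 1.9857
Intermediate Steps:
o(L, t) = 28 + 4*L (o(L, t) = 12 + 4*(L + 4) = 12 + 4*(4 + L) = 12 + (16 + 4*L) = 28 + 4*L)
R(F, a) = 5 + F
c(B) = (1 + B)/(2*B) (c(B) = (B + (5 - 4))/(B + B) = (B + 1)/((2*B)) = (1 + B)*(1/(2*B)) = (1 + B)/(2*B))
1/c(T) = 1/((½)*(1 + 139)/139) = 1/((½)*(1/139)*140) = 1/(70/139) = 139/70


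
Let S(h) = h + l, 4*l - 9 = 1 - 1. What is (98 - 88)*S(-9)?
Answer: -135/2 ≈ -67.500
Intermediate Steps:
l = 9/4 (l = 9/4 + (1 - 1)/4 = 9/4 + (¼)*0 = 9/4 + 0 = 9/4 ≈ 2.2500)
S(h) = 9/4 + h (S(h) = h + 9/4 = 9/4 + h)
(98 - 88)*S(-9) = (98 - 88)*(9/4 - 9) = 10*(-27/4) = -135/2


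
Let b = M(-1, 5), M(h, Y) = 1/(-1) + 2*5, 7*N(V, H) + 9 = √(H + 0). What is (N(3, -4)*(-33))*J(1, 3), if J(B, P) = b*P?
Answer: 8019/7 - 1782*I/7 ≈ 1145.6 - 254.57*I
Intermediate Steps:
N(V, H) = -9/7 + √H/7 (N(V, H) = -9/7 + √(H + 0)/7 = -9/7 + √H/7)
M(h, Y) = 9 (M(h, Y) = -1 + 10 = 9)
b = 9
J(B, P) = 9*P
(N(3, -4)*(-33))*J(1, 3) = ((-9/7 + √(-4)/7)*(-33))*(9*3) = ((-9/7 + (2*I)/7)*(-33))*27 = ((-9/7 + 2*I/7)*(-33))*27 = (297/7 - 66*I/7)*27 = 8019/7 - 1782*I/7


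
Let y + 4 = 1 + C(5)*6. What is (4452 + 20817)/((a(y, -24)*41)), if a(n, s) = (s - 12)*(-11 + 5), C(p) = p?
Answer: 8423/2952 ≈ 2.8533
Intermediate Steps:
y = 27 (y = -4 + (1 + 5*6) = -4 + (1 + 30) = -4 + 31 = 27)
a(n, s) = 72 - 6*s (a(n, s) = (-12 + s)*(-6) = 72 - 6*s)
(4452 + 20817)/((a(y, -24)*41)) = (4452 + 20817)/(((72 - 6*(-24))*41)) = 25269/(((72 + 144)*41)) = 25269/((216*41)) = 25269/8856 = 25269*(1/8856) = 8423/2952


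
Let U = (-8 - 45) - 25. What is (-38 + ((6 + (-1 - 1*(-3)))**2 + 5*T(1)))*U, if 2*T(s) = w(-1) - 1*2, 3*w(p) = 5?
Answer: -1963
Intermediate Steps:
w(p) = 5/3 (w(p) = (1/3)*5 = 5/3)
T(s) = -1/6 (T(s) = (5/3 - 1*2)/2 = (5/3 - 2)/2 = (1/2)*(-1/3) = -1/6)
U = -78 (U = -53 - 25 = -78)
(-38 + ((6 + (-1 - 1*(-3)))**2 + 5*T(1)))*U = (-38 + ((6 + (-1 - 1*(-3)))**2 + 5*(-1/6)))*(-78) = (-38 + ((6 + (-1 + 3))**2 - 5/6))*(-78) = (-38 + ((6 + 2)**2 - 5/6))*(-78) = (-38 + (8**2 - 5/6))*(-78) = (-38 + (64 - 5/6))*(-78) = (-38 + 379/6)*(-78) = (151/6)*(-78) = -1963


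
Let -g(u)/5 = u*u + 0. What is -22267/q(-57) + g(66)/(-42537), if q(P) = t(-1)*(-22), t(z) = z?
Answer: -28687643/28358 ≈ -1011.6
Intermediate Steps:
g(u) = -5*u² (g(u) = -5*(u*u + 0) = -5*(u² + 0) = -5*u²)
q(P) = 22 (q(P) = -1*(-22) = 22)
-22267/q(-57) + g(66)/(-42537) = -22267/22 - 5*66²/(-42537) = -22267*1/22 - 5*4356*(-1/42537) = -22267/22 - 21780*(-1/42537) = -22267/22 + 660/1289 = -28687643/28358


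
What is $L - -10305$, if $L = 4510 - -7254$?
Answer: $22069$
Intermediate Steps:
$L = 11764$ ($L = 4510 + 7254 = 11764$)
$L - -10305 = 11764 - -10305 = 11764 + 10305 = 22069$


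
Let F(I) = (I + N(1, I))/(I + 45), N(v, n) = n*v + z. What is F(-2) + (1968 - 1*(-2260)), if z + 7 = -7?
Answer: 181786/43 ≈ 4227.6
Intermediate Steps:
z = -14 (z = -7 - 7 = -14)
N(v, n) = -14 + n*v (N(v, n) = n*v - 14 = -14 + n*v)
F(I) = (-14 + 2*I)/(45 + I) (F(I) = (I + (-14 + I*1))/(I + 45) = (I + (-14 + I))/(45 + I) = (-14 + 2*I)/(45 + I))
F(-2) + (1968 - 1*(-2260)) = 2*(-7 - 2)/(45 - 2) + (1968 - 1*(-2260)) = 2*(-9)/43 + (1968 + 2260) = 2*(1/43)*(-9) + 4228 = -18/43 + 4228 = 181786/43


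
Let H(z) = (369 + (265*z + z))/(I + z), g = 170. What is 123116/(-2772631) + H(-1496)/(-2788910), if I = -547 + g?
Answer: -644214544376657/14483194117499330 ≈ -0.044480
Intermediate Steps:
I = -377 (I = -547 + 170 = -377)
H(z) = (369 + 266*z)/(-377 + z) (H(z) = (369 + (265*z + z))/(-377 + z) = (369 + 266*z)/(-377 + z))
123116/(-2772631) + H(-1496)/(-2788910) = 123116/(-2772631) + ((369 + 266*(-1496))/(-377 - 1496))/(-2788910) = 123116*(-1/2772631) + ((369 - 397936)/(-1873))*(-1/2788910) = -123116/2772631 - 1/1873*(-397567)*(-1/2788910) = -123116/2772631 + (397567/1873)*(-1/2788910) = -123116/2772631 - 397567/5223628430 = -644214544376657/14483194117499330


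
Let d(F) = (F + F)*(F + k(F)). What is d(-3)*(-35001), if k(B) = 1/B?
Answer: -700020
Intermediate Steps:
d(F) = 2*F*(F + 1/F) (d(F) = (F + F)*(F + 1/F) = (2*F)*(F + 1/F) = 2*F*(F + 1/F))
d(-3)*(-35001) = (2 + 2*(-3)²)*(-35001) = (2 + 2*9)*(-35001) = (2 + 18)*(-35001) = 20*(-35001) = -700020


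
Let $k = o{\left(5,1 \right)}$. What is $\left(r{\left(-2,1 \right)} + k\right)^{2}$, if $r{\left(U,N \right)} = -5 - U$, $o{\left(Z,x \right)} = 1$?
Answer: $4$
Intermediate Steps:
$k = 1$
$\left(r{\left(-2,1 \right)} + k\right)^{2} = \left(\left(-5 - -2\right) + 1\right)^{2} = \left(\left(-5 + 2\right) + 1\right)^{2} = \left(-3 + 1\right)^{2} = \left(-2\right)^{2} = 4$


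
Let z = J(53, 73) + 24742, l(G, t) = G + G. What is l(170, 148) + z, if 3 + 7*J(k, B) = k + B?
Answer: 175697/7 ≈ 25100.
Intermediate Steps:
J(k, B) = -3/7 + B/7 + k/7 (J(k, B) = -3/7 + (k + B)/7 = -3/7 + (B + k)/7 = -3/7 + (B/7 + k/7) = -3/7 + B/7 + k/7)
l(G, t) = 2*G
z = 173317/7 (z = (-3/7 + (1/7)*73 + (1/7)*53) + 24742 = (-3/7 + 73/7 + 53/7) + 24742 = 123/7 + 24742 = 173317/7 ≈ 24760.)
l(170, 148) + z = 2*170 + 173317/7 = 340 + 173317/7 = 175697/7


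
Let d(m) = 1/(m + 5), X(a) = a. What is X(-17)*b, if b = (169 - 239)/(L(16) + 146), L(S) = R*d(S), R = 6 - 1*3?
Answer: 8330/1023 ≈ 8.1427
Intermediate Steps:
d(m) = 1/(5 + m)
R = 3 (R = 6 - 3 = 3)
L(S) = 3/(5 + S)
b = -490/1023 (b = (169 - 239)/(3/(5 + 16) + 146) = -70/(3/21 + 146) = -70/(3*(1/21) + 146) = -70/(⅐ + 146) = -70/1023/7 = -70*7/1023 = -490/1023 ≈ -0.47898)
X(-17)*b = -17*(-490/1023) = 8330/1023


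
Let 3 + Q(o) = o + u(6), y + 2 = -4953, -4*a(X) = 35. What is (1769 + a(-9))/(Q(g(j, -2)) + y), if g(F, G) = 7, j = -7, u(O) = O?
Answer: -7041/19780 ≈ -0.35597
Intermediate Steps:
a(X) = -35/4 (a(X) = -1/4*35 = -35/4)
y = -4955 (y = -2 - 4953 = -4955)
Q(o) = 3 + o (Q(o) = -3 + (o + 6) = -3 + (6 + o) = 3 + o)
(1769 + a(-9))/(Q(g(j, -2)) + y) = (1769 - 35/4)/((3 + 7) - 4955) = 7041/(4*(10 - 4955)) = (7041/4)/(-4945) = (7041/4)*(-1/4945) = -7041/19780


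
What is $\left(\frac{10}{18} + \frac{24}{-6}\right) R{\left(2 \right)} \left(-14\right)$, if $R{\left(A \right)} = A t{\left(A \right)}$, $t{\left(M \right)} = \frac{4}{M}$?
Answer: $\frac{1736}{9} \approx 192.89$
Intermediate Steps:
$R{\left(A \right)} = 4$ ($R{\left(A \right)} = A \frac{4}{A} = 4$)
$\left(\frac{10}{18} + \frac{24}{-6}\right) R{\left(2 \right)} \left(-14\right) = \left(\frac{10}{18} + \frac{24}{-6}\right) 4 \left(-14\right) = \left(10 \cdot \frac{1}{18} + 24 \left(- \frac{1}{6}\right)\right) 4 \left(-14\right) = \left(\frac{5}{9} - 4\right) 4 \left(-14\right) = \left(- \frac{31}{9}\right) 4 \left(-14\right) = \left(- \frac{124}{9}\right) \left(-14\right) = \frac{1736}{9}$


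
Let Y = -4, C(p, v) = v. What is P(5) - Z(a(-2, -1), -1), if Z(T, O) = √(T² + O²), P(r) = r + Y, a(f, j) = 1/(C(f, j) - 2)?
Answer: 1 - √10/3 ≈ -0.054093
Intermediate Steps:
a(f, j) = 1/(-2 + j) (a(f, j) = 1/(j - 2) = 1/(-2 + j))
P(r) = -4 + r (P(r) = r - 4 = -4 + r)
Z(T, O) = √(O² + T²)
P(5) - Z(a(-2, -1), -1) = (-4 + 5) - √((-1)² + (1/(-2 - 1))²) = 1 - √(1 + (1/(-3))²) = 1 - √(1 + (-⅓)²) = 1 - √(1 + ⅑) = 1 - √(10/9) = 1 - √10/3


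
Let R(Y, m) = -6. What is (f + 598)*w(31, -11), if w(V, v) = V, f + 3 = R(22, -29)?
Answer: 18259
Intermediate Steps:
f = -9 (f = -3 - 6 = -9)
(f + 598)*w(31, -11) = (-9 + 598)*31 = 589*31 = 18259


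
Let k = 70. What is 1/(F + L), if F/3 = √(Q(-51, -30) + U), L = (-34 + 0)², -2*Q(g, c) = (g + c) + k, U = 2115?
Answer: 2312/2634503 - 3*√8482/2634503 ≈ 0.00077271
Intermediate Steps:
Q(g, c) = -35 - c/2 - g/2 (Q(g, c) = -((g + c) + 70)/2 = -((c + g) + 70)/2 = -(70 + c + g)/2 = -35 - c/2 - g/2)
L = 1156 (L = (-34)² = 1156)
F = 3*√8482/2 (F = 3*√((-35 - ½*(-30) - ½*(-51)) + 2115) = 3*√((-35 + 15 + 51/2) + 2115) = 3*√(11/2 + 2115) = 3*√(4241/2) = 3*(√8482/2) = 3*√8482/2 ≈ 138.15)
1/(F + L) = 1/(3*√8482/2 + 1156) = 1/(1156 + 3*√8482/2)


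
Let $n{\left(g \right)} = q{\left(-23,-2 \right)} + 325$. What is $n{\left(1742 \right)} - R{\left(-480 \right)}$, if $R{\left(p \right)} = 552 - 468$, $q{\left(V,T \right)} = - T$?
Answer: $243$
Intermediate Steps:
$n{\left(g \right)} = 327$ ($n{\left(g \right)} = \left(-1\right) \left(-2\right) + 325 = 2 + 325 = 327$)
$R{\left(p \right)} = 84$
$n{\left(1742 \right)} - R{\left(-480 \right)} = 327 - 84 = 243$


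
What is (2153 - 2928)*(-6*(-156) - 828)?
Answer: -83700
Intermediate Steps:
(2153 - 2928)*(-6*(-156) - 828) = -775*(936 - 828) = -775*108 = -83700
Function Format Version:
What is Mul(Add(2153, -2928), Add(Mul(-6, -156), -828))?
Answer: -83700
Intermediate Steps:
Mul(Add(2153, -2928), Add(Mul(-6, -156), -828)) = Mul(-775, Add(936, -828)) = Mul(-775, 108) = -83700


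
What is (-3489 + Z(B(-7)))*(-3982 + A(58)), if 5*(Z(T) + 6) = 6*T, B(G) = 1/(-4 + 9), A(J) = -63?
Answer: 70681521/5 ≈ 1.4136e+7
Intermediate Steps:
B(G) = ⅕ (B(G) = 1/5 = ⅕)
Z(T) = -6 + 6*T/5 (Z(T) = -6 + (6*T)/5 = -6 + 6*T/5)
(-3489 + Z(B(-7)))*(-3982 + A(58)) = (-3489 + (-6 + (6/5)*(⅕)))*(-3982 - 63) = (-3489 + (-6 + 6/25))*(-4045) = (-3489 - 144/25)*(-4045) = -87369/25*(-4045) = 70681521/5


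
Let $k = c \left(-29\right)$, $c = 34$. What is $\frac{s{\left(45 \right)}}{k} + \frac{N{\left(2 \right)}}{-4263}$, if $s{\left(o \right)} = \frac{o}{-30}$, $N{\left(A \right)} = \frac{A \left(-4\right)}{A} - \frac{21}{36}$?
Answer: $\frac{1129}{434826} \approx 0.0025964$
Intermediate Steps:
$N{\left(A \right)} = - \frac{55}{12}$ ($N{\left(A \right)} = \frac{\left(-4\right) A}{A} - \frac{7}{12} = -4 - \frac{7}{12} = - \frac{55}{12}$)
$k = -986$ ($k = 34 \left(-29\right) = -986$)
$s{\left(o \right)} = - \frac{o}{30}$ ($s{\left(o \right)} = o \left(- \frac{1}{30}\right) = - \frac{o}{30}$)
$\frac{s{\left(45 \right)}}{k} + \frac{N{\left(2 \right)}}{-4263} = \frac{\left(- \frac{1}{30}\right) 45}{-986} - \frac{55}{12 \left(-4263\right)} = \left(- \frac{3}{2}\right) \left(- \frac{1}{986}\right) - - \frac{55}{51156} = \frac{3}{1972} + \frac{55}{51156} = \frac{1129}{434826}$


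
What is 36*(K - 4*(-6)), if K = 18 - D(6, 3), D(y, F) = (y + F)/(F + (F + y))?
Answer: 1485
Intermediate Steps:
D(y, F) = (F + y)/(y + 2*F)
K = 69/4 (K = 18 - (3 + 6)/(6 + 2*3) = 18 - 9/(6 + 6) = 18 - 9/12 = 18 - 1*¾ = 18 - ¾ = 69/4 ≈ 17.250)
36*(K - 4*(-6)) = 36*(69/4 - 4*(-6)) = 36*(69/4 + 24) = 36*(165/4) = 1485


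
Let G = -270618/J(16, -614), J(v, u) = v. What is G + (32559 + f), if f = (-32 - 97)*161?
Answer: -40989/8 ≈ -5123.6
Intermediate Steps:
f = -20769 (f = -129*161 = -20769)
G = -135309/8 (G = -270618/16 = -270618*1/16 = -135309/8 ≈ -16914.)
G + (32559 + f) = -135309/8 + (32559 - 20769) = -135309/8 + 11790 = -40989/8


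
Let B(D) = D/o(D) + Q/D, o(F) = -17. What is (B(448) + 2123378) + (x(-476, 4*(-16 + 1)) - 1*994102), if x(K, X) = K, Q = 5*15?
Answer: 8596741371/7616 ≈ 1.1288e+6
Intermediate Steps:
Q = 75
B(D) = 75/D - D/17 (B(D) = D/(-17) + 75/D = D*(-1/17) + 75/D = -D/17 + 75/D = 75/D - D/17)
(B(448) + 2123378) + (x(-476, 4*(-16 + 1)) - 1*994102) = ((75/448 - 1/17*448) + 2123378) + (-476 - 1*994102) = ((75*(1/448) - 448/17) + 2123378) + (-476 - 994102) = ((75/448 - 448/17) + 2123378) - 994578 = (-199429/7616 + 2123378) - 994578 = 16171447419/7616 - 994578 = 8596741371/7616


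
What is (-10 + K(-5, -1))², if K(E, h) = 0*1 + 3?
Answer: 49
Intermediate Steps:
K(E, h) = 3 (K(E, h) = 0 + 3 = 3)
(-10 + K(-5, -1))² = (-10 + 3)² = (-7)² = 49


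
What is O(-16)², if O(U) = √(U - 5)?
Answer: -21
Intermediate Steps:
O(U) = √(-5 + U)
O(-16)² = (√(-5 - 16))² = (√(-21))² = (I*√21)² = -21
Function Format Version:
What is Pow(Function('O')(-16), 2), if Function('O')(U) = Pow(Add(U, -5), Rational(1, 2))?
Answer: -21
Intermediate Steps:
Function('O')(U) = Pow(Add(-5, U), Rational(1, 2))
Pow(Function('O')(-16), 2) = Pow(Pow(Add(-5, -16), Rational(1, 2)), 2) = Pow(Pow(-21, Rational(1, 2)), 2) = Pow(Mul(I, Pow(21, Rational(1, 2))), 2) = -21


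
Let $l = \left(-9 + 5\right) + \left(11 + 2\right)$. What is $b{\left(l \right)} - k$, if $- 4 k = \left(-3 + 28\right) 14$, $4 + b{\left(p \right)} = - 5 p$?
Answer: $\frac{77}{2} \approx 38.5$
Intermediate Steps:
$l = 9$ ($l = -4 + 13 = 9$)
$b{\left(p \right)} = -4 - 5 p$
$k = - \frac{175}{2}$ ($k = - \frac{\left(-3 + 28\right) 14}{4} = - \frac{25 \cdot 14}{4} = \left(- \frac{1}{4}\right) 350 = - \frac{175}{2} \approx -87.5$)
$b{\left(l \right)} - k = \left(-4 - 45\right) - - \frac{175}{2} = \left(-4 - 45\right) + \frac{175}{2} = -49 + \frac{175}{2} = \frac{77}{2}$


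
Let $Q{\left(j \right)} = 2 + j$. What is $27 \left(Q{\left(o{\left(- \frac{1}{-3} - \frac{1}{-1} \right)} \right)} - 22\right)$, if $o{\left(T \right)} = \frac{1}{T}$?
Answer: $- \frac{2079}{4} \approx -519.75$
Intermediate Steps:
$27 \left(Q{\left(o{\left(- \frac{1}{-3} - \frac{1}{-1} \right)} \right)} - 22\right) = 27 \left(\left(2 + \frac{1}{- \frac{1}{-3} - \frac{1}{-1}}\right) - 22\right) = 27 \left(\left(2 + \frac{1}{\left(-1\right) \left(- \frac{1}{3}\right) - -1}\right) - 22\right) = 27 \left(\left(2 + \frac{1}{\frac{1}{3} + 1}\right) - 22\right) = 27 \left(\left(2 + \frac{1}{\frac{4}{3}}\right) - 22\right) = 27 \left(\left(2 + \frac{3}{4}\right) - 22\right) = 27 \left(\frac{11}{4} - 22\right) = 27 \left(- \frac{77}{4}\right) = - \frac{2079}{4}$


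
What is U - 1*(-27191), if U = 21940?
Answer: 49131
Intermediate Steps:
U - 1*(-27191) = 21940 - 1*(-27191) = 21940 + 27191 = 49131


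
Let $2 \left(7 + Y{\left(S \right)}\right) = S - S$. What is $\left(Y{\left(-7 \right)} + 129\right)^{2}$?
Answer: $14884$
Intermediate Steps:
$Y{\left(S \right)} = -7$ ($Y{\left(S \right)} = -7 + \frac{S - S}{2} = -7 + \frac{1}{2} \cdot 0 = -7 + 0 = -7$)
$\left(Y{\left(-7 \right)} + 129\right)^{2} = \left(-7 + 129\right)^{2} = 122^{2} = 14884$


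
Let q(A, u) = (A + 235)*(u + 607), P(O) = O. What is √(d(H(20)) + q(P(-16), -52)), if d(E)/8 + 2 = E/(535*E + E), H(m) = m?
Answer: 18*√1683777/67 ≈ 348.61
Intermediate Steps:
d(E) = -1071/67 (d(E) = -16 + 8*(E/(535*E + E)) = -16 + 8*(E/((536*E))) = -16 + 8*(E*(1/(536*E))) = -16 + 8*(1/536) = -16 + 1/67 = -1071/67)
q(A, u) = (235 + A)*(607 + u)
√(d(H(20)) + q(P(-16), -52)) = √(-1071/67 + (142645 + 235*(-52) + 607*(-16) - 16*(-52))) = √(-1071/67 + (142645 - 12220 - 9712 + 832)) = √(-1071/67 + 121545) = √(8142444/67) = 18*√1683777/67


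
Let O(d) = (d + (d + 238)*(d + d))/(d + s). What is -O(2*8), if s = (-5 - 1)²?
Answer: -2036/13 ≈ -156.62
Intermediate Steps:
s = 36 (s = (-6)² = 36)
O(d) = (d + 2*d*(238 + d))/(36 + d) (O(d) = (d + (d + 238)*(d + d))/(d + 36) = (d + (238 + d)*(2*d))/(36 + d) = (d + 2*d*(238 + d))/(36 + d))
-O(2*8) = -2*8*(477 + 2*(2*8))/(36 + 2*8) = -16*(477 + 2*16)/(36 + 16) = -16*(477 + 32)/52 = -16*509/52 = -1*2036/13 = -2036/13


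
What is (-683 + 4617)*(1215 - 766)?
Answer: 1766366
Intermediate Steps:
(-683 + 4617)*(1215 - 766) = 3934*449 = 1766366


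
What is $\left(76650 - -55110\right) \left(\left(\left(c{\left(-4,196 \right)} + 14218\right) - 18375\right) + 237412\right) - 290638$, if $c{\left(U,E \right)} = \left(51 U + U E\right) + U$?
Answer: $30602682242$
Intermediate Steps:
$c{\left(U,E \right)} = 52 U + E U$ ($c{\left(U,E \right)} = \left(51 U + E U\right) + U = 52 U + E U$)
$\left(76650 - -55110\right) \left(\left(\left(c{\left(-4,196 \right)} + 14218\right) - 18375\right) + 237412\right) - 290638 = \left(76650 - -55110\right) \left(\left(\left(- 4 \left(52 + 196\right) + 14218\right) - 18375\right) + 237412\right) - 290638 = \left(76650 + 55110\right) \left(\left(\left(\left(-4\right) 248 + 14218\right) - 18375\right) + 237412\right) - 290638 = 131760 \left(\left(\left(-992 + 14218\right) - 18375\right) + 237412\right) - 290638 = 131760 \left(\left(13226 - 18375\right) + 237412\right) - 290638 = 131760 \left(-5149 + 237412\right) - 290638 = 131760 \cdot 232263 - 290638 = 30602972880 - 290638 = 30602682242$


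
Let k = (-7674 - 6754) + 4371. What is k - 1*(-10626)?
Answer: 569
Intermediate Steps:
k = -10057 (k = -14428 + 4371 = -10057)
k - 1*(-10626) = -10057 - 1*(-10626) = -10057 + 10626 = 569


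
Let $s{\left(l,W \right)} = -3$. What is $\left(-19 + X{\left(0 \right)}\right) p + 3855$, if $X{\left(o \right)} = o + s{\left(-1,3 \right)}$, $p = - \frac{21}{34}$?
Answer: $\frac{65766}{17} \approx 3868.6$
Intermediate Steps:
$p = - \frac{21}{34}$ ($p = \left(-21\right) \frac{1}{34} = - \frac{21}{34} \approx -0.61765$)
$X{\left(o \right)} = -3 + o$ ($X{\left(o \right)} = o - 3 = -3 + o$)
$\left(-19 + X{\left(0 \right)}\right) p + 3855 = \left(-19 + \left(-3 + 0\right)\right) \left(- \frac{21}{34}\right) + 3855 = \left(-19 - 3\right) \left(- \frac{21}{34}\right) + 3855 = \left(-22\right) \left(- \frac{21}{34}\right) + 3855 = \frac{231}{17} + 3855 = \frac{65766}{17}$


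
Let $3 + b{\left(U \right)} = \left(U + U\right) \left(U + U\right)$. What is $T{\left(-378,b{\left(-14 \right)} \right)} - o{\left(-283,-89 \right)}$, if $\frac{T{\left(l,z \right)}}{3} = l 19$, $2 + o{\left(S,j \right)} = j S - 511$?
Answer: $-46220$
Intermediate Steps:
$b{\left(U \right)} = -3 + 4 U^{2}$ ($b{\left(U \right)} = -3 + \left(U + U\right) \left(U + U\right) = -3 + 2 U 2 U = -3 + 4 U^{2}$)
$o{\left(S,j \right)} = -513 + S j$ ($o{\left(S,j \right)} = -2 + \left(j S - 511\right) = -2 + \left(S j - 511\right) = -2 + \left(-511 + S j\right) = -513 + S j$)
$T{\left(l,z \right)} = 57 l$ ($T{\left(l,z \right)} = 3 l 19 = 3 \cdot 19 l = 57 l$)
$T{\left(-378,b{\left(-14 \right)} \right)} - o{\left(-283,-89 \right)} = 57 \left(-378\right) - \left(-513 - -25187\right) = -21546 - \left(-513 + 25187\right) = -21546 - 24674 = -46220$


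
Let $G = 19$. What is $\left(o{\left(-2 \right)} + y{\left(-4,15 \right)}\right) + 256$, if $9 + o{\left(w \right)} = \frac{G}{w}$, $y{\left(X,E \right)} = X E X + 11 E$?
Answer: $\frac{1285}{2} \approx 642.5$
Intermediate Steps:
$y{\left(X,E \right)} = 11 E + E X^{2}$ ($y{\left(X,E \right)} = E X X + 11 E = E X^{2} + 11 E = 11 E + E X^{2}$)
$o{\left(w \right)} = -9 + \frac{19}{w}$
$\left(o{\left(-2 \right)} + y{\left(-4,15 \right)}\right) + 256 = \left(\left(-9 + \frac{19}{-2}\right) + 15 \left(11 + \left(-4\right)^{2}\right)\right) + 256 = \left(\left(-9 + 19 \left(- \frac{1}{2}\right)\right) + 15 \left(11 + 16\right)\right) + 256 = \left(\left(-9 - \frac{19}{2}\right) + 15 \cdot 27\right) + 256 = \left(- \frac{37}{2} + 405\right) + 256 = \frac{773}{2} + 256 = \frac{1285}{2}$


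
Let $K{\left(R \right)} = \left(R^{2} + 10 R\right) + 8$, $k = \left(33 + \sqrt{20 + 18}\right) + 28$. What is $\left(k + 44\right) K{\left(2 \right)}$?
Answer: $3360 + 32 \sqrt{38} \approx 3557.3$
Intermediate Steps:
$k = 61 + \sqrt{38}$ ($k = \left(33 + \sqrt{38}\right) + 28 = 61 + \sqrt{38} \approx 67.164$)
$K{\left(R \right)} = 8 + R^{2} + 10 R$
$\left(k + 44\right) K{\left(2 \right)} = \left(\left(61 + \sqrt{38}\right) + 44\right) \left(8 + 2^{2} + 10 \cdot 2\right) = \left(105 + \sqrt{38}\right) \left(8 + 4 + 20\right) = \left(105 + \sqrt{38}\right) 32 = 3360 + 32 \sqrt{38}$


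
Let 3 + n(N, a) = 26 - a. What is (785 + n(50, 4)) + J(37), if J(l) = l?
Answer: 841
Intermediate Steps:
n(N, a) = 23 - a (n(N, a) = -3 + (26 - a) = 23 - a)
(785 + n(50, 4)) + J(37) = (785 + (23 - 1*4)) + 37 = (785 + (23 - 4)) + 37 = (785 + 19) + 37 = 804 + 37 = 841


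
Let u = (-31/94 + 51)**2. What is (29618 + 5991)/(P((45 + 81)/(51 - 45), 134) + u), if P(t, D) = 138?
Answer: 314641124/23905537 ≈ 13.162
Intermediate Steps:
u = 22686169/8836 (u = (-31*1/94 + 51)**2 = (-31/94 + 51)**2 = (4763/94)**2 = 22686169/8836 ≈ 2567.5)
(29618 + 5991)/(P((45 + 81)/(51 - 45), 134) + u) = (29618 + 5991)/(138 + 22686169/8836) = 35609/(23905537/8836) = 35609*(8836/23905537) = 314641124/23905537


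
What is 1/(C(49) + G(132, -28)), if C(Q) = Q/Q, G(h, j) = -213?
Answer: -1/212 ≈ -0.0047170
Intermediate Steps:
C(Q) = 1
1/(C(49) + G(132, -28)) = 1/(1 - 213) = 1/(-212) = -1/212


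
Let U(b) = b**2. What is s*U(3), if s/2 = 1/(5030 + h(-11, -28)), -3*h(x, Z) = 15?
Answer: 6/1675 ≈ 0.0035821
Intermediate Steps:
h(x, Z) = -5 (h(x, Z) = -1/3*15 = -5)
s = 2/5025 (s = 2/(5030 - 5) = 2/5025 ≈ 0.00039801)
s*U(3) = (2/5025)*3**2 = (2/5025)*9 = 6/1675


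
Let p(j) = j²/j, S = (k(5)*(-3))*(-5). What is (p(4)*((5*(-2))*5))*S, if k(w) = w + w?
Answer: -30000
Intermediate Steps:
k(w) = 2*w
S = 150 (S = ((2*5)*(-3))*(-5) = (10*(-3))*(-5) = -30*(-5) = 150)
p(j) = j
(p(4)*((5*(-2))*5))*S = (4*((5*(-2))*5))*150 = (4*(-10*5))*150 = (4*(-50))*150 = -200*150 = -30000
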